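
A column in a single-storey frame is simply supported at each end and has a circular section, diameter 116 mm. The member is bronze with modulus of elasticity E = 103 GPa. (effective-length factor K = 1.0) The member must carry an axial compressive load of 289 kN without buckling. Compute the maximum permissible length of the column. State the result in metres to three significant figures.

I = πd⁴/64 = π×116⁴/64 = 8.888×10^6 mm⁴
I = 8.888×10^-6 m⁴
At the buckling limit P_cr = P = 2.890×10^5 N
From P_cr = π²EI/(K·L)²:  L = (1/K)·√(π²EI/P_cr) = (1/1)·√(π²×1.03×10^11×8.888×10^-6/2.890×10^5)
L = 5.59 m

L_max ≈ 5.59 m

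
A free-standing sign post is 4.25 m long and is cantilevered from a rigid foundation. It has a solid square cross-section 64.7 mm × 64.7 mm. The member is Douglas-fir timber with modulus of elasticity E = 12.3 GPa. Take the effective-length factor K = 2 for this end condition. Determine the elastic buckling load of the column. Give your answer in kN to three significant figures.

P_cr ≈ 2.45 kN

I = a⁴/12 = 64.7⁴/12 = 1.460×10^6 mm⁴
I = 1.460×10^6 mm⁴ = 1.460×10^-6 m⁴
Effective length L_e = K·L = 2 × 4.25 = 8.500 m
P_cr = π²EI / L_e² = π² × 12.3×10⁹ × 1.460×10^-6 / 8.500² = 2.454×10^3 N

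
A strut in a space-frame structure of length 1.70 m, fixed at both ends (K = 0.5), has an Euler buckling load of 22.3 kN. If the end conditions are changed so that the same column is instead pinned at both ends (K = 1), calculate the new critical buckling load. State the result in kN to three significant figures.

P_cr ∝ 1/K², so P_cr,new = P_cr,old × (K_old/K_new)² = 22.3 × (0.5/1)²
= 22.3 × 0.2500 = 5.58 kN

P_cr ≈ 5.58 kN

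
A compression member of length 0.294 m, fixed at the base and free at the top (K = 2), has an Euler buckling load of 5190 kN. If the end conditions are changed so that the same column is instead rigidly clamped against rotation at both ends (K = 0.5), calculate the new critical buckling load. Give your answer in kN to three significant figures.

P_cr ≈ 83000 kN

P_cr ∝ 1/K², so P_cr,new = P_cr,old × (K_old/K_new)² = 5190 × (2/0.5)²
= 5190 × 16.00 = 83000 kN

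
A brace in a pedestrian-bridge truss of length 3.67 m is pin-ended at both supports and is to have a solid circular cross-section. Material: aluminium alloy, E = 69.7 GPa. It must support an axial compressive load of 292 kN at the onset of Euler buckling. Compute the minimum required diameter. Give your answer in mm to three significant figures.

L_e = K·L = 1 × 3.67 = 3.670 m
Required I = P_cr·L_e²/(π²E) = 2.920×10^5 × 3.670² / (π² × 6.97×10^10) = 5.717×10^-6 m⁴
I_req = 5.717×10^6 mm⁴
Solid circle: I = πd⁴/64  ⇒  d = (64I/π)^(1/4) = (64×5.717×10^6/π)^(1/4) = 104 mm

d ≈ 104 mm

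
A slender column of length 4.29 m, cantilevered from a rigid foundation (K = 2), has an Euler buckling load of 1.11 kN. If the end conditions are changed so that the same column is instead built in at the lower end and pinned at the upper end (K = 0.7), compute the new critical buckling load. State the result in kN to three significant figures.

P_cr ≈ 9.06 kN

P_cr ∝ 1/K², so P_cr,new = P_cr,old × (K_old/K_new)² = 1.11 × (2/0.7)²
= 1.11 × 8.163 = 9.06 kN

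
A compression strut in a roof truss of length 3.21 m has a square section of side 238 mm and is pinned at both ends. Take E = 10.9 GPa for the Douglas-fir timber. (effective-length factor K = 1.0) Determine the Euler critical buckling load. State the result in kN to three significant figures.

P_cr ≈ 2790 kN

I = a⁴/12 = 238⁴/12 = 2.674×10^8 mm⁴
I = 2.674×10^8 mm⁴ = 2.674×10^-4 m⁴
Effective length L_e = K·L = 1 × 3.21 = 3.210 m
P_cr = π²EI / L_e² = π² × 10.9×10⁹ × 2.674×10^-4 / 3.210² = 2.792×10^6 N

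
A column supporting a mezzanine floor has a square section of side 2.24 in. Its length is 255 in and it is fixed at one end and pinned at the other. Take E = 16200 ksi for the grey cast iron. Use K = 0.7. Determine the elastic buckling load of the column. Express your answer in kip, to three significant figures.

P_cr ≈ 10.5 kip

I = a⁴/12 = 2.24⁴/12 = 2.098 in⁴
Effective length L_e = K·L = 0.7 × 255 = 178.5 in
P_cr = π²EI / L_e² = π² × 16200×10³ × 2.098 / 178.5² = 1.053×10^4 lb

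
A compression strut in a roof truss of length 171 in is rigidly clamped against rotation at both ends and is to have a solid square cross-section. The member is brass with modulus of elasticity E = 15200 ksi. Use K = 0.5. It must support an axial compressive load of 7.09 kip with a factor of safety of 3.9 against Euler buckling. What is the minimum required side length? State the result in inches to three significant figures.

Required P_cr = n·P = 3.9 × 7.09 = 27.65 kip
L_e = K·L = 0.5 × 171 = 85.50 in
Required I = P_cr·L_e²/(π²E) = 2.765×10^4 × 85.50² / (π² × 1.52×10^7) = 1.347 in⁴
Solid square: I = a⁴/12  ⇒  a = (12I)^(1/4) = (12×1.347)^(1/4) = 2.01 in

a ≈ 2.01 in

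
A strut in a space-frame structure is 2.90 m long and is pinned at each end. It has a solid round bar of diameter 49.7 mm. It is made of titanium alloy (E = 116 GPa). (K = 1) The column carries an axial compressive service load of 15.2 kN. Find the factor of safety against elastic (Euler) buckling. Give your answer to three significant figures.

I = πd⁴/64 = π×49.7⁴/64 = 2.995×10^5 mm⁴
I = 2.995×10^5 mm⁴ = 2.995×10^-7 m⁴
Effective length L_e = K·L = 1 × 2.90 = 2.900 m
P_cr = π²EI / L_e² = π² × 116×10⁹ × 2.995×10^-7 / 2.900² = 4.077×10^4 N
Factor of safety n = P_cr / P = 40.772 / 15.2 = 2.68

n ≈ 2.68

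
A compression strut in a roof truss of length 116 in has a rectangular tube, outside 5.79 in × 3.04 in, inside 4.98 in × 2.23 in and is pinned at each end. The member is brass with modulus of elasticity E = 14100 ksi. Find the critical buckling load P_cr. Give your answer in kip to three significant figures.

Weak-axis I_min = (h_o·b_o³ − h_i·b_i³)/12 with b_o = 3.04, b_i = 2.230 in (shorter outer/inner sides).
I_min = (5.79×3.04³ − 4.980×2.230³)/12 = 8.953 in⁴
Effective length L_e = K·L = 1 × 116 = 116.0 in
P_cr = π²EI / L_e² = π² × 14100×10³ × 8.953 / 116.0² = 9.260×10^4 lb

P_cr ≈ 92.6 kip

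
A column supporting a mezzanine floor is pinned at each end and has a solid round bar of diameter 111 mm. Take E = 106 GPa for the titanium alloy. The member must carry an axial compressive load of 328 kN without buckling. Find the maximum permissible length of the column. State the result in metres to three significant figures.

I = πd⁴/64 = π×111⁴/64 = 7.452×10^6 mm⁴
I = 7.452×10^-6 m⁴
At the buckling limit P_cr = P = 3.280×10^5 N
From P_cr = π²EI/(K·L)²:  L = (1/K)·√(π²EI/P_cr) = (1/1)·√(π²×1.06×10^11×7.452×10^-6/3.280×10^5)
L = 4.88 m

L_max ≈ 4.88 m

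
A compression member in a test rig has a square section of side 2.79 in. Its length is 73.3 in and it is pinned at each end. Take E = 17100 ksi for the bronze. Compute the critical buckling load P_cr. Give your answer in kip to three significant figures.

I = a⁴/12 = 2.79⁴/12 = 5.049 in⁴
Effective length L_e = K·L = 1 × 73.3 = 73.30 in
P_cr = π²EI / L_e² = π² × 17100×10³ × 5.049 / 73.30² = 1.586×10^5 lb

P_cr ≈ 159 kip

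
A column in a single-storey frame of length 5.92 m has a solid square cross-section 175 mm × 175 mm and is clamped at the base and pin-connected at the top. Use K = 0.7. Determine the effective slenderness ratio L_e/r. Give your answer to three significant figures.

For a square r = a/√12 = 175/√12 = 50.52 mm
L_e = K·L = 0.7 × 5.92 m = 4.144 m = 4144.0 mm
λ = L_e / r_min = 4144.0 / 50.52 = 82.0

λ ≈ 82.0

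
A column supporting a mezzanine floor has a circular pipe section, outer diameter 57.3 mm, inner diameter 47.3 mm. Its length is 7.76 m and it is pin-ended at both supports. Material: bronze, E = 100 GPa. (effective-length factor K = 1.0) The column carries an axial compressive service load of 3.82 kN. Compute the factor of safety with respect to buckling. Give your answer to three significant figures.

d_o = 57.3 mm, d_i = 47.3 mm
I = π(d_o⁴ − d_i⁴)/64 = π(57.3⁴ − 47.30⁴)/64 = 2.835×10^5 mm⁴
I = 2.835×10^5 mm⁴ = 2.835×10^-7 m⁴
Effective length L_e = K·L = 1 × 7.76 = 7.760 m
P_cr = π²EI / L_e² = π² × 100×10⁹ × 2.835×10^-7 / 7.760² = 4.646×10^3 N
Factor of safety n = P_cr / P = 4.6458 / 3.82 = 1.22

n ≈ 1.22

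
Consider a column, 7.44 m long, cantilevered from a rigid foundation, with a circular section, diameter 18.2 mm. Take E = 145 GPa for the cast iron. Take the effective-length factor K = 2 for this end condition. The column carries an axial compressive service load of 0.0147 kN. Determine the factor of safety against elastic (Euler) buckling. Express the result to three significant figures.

I = πd⁴/64 = π×18.2⁴/64 = 5.386×10^3 mm⁴
I = 5.386×10^3 mm⁴ = 5.386×10^-9 m⁴
Effective length L_e = K·L = 2 × 7.44 = 14.88 m
P_cr = π²EI / L_e² = π² × 145×10⁹ × 5.386×10^-9 / 14.88² = 34.81 N
Factor of safety n = P_cr / P = 0.034811 / 0.0147 = 2.37

n ≈ 2.37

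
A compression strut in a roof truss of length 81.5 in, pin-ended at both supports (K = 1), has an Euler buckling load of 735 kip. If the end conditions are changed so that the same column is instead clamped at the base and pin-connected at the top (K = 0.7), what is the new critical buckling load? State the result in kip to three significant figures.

P_cr ∝ 1/K², so P_cr,new = P_cr,old × (K_old/K_new)² = 735 × (1/0.7)²
= 735 × 2.041 = 1500 kip

P_cr ≈ 1500 kip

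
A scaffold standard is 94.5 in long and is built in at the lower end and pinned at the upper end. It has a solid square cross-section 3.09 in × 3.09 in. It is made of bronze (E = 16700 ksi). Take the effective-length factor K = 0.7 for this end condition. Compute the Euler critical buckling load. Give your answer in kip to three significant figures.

P_cr ≈ 286 kip

I = a⁴/12 = 3.09⁴/12 = 7.597 in⁴
Effective length L_e = K·L = 0.7 × 94.5 = 66.15 in
P_cr = π²EI / L_e² = π² × 16700×10³ × 7.597 / 66.15² = 2.862×10^5 lb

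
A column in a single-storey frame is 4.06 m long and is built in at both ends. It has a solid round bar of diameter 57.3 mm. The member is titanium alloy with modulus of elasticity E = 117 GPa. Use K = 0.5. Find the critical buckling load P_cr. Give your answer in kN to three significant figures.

I = πd⁴/64 = π×57.3⁴/64 = 5.292×10^5 mm⁴
I = 5.292×10^5 mm⁴ = 5.292×10^-7 m⁴
Effective length L_e = K·L = 0.5 × 4.06 = 2.030 m
P_cr = π²EI / L_e² = π² × 117×10⁹ × 5.292×10^-7 / 2.030² = 1.483×10^5 N

P_cr ≈ 148 kN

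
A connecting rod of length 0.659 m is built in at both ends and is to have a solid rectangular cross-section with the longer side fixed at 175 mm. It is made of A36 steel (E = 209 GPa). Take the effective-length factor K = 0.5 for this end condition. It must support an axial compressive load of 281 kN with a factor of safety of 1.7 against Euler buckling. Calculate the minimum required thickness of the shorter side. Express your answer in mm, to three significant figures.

Required P_cr = n·P = 1.7 × 281 = 477.7 kN
L_e = K·L = 0.5 × 0.659 = 0.3295 m
Required I = P_cr·L_e²/(π²E) = 4.777×10^5 × 0.3295² / (π² × 2.09×10^11) = 2.514×10^-8 m⁴
I_req = 2.514×10^4 mm⁴
Rectangle, weak axis: I_min = h·b³/12 with h = 175 mm fixed  ⇒  b = (12I/h)^(1/3) = 12.0 mm

b ≈ 12.0 mm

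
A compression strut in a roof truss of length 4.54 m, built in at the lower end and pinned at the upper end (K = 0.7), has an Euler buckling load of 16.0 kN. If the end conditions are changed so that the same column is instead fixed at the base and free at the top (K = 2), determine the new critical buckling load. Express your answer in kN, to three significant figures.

P_cr ∝ 1/K², so P_cr,new = P_cr,old × (K_old/K_new)² = 16.0 × (0.7/2)²
= 16.0 × 0.1225 = 1.96 kN

P_cr ≈ 1.96 kN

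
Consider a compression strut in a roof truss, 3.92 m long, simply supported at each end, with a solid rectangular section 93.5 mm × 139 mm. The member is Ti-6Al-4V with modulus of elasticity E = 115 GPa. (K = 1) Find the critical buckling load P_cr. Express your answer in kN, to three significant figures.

Buckling occurs about the weak axis: I_min = h·b³/12 with b = 93.5 mm (the shorter side).
I_min = 139×93.5³/12 = 9.468×10^6 mm⁴
I = 9.468×10^6 mm⁴ = 9.468×10^-6 m⁴
Effective length L_e = K·L = 1 × 3.92 = 3.920 m
P_cr = π²EI / L_e² = π² × 115×10⁹ × 9.468×10^-6 / 3.920² = 6.993×10^5 N

P_cr ≈ 699 kN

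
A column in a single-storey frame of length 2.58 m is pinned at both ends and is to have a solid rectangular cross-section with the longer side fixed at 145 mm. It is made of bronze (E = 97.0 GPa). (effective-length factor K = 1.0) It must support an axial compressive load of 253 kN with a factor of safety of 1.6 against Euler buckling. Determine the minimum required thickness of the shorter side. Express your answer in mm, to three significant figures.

b ≈ 61.5 mm

Required P_cr = n·P = 1.6 × 253 = 404.8 kN
L_e = K·L = 1 × 2.58 = 2.580 m
Required I = P_cr·L_e²/(π²E) = 4.048×10^5 × 2.580² / (π² × 9.70×10^10) = 2.815×10^-6 m⁴
I_req = 2.815×10^6 mm⁴
Rectangle, weak axis: I_min = h·b³/12 with h = 145 mm fixed  ⇒  b = (12I/h)^(1/3) = 61.5 mm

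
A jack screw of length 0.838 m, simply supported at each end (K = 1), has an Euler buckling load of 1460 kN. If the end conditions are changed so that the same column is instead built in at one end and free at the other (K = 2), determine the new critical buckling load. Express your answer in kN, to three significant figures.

P_cr ∝ 1/K², so P_cr,new = P_cr,old × (K_old/K_new)² = 1460 × (1/2)²
= 1460 × 0.2500 = 365 kN

P_cr ≈ 365 kN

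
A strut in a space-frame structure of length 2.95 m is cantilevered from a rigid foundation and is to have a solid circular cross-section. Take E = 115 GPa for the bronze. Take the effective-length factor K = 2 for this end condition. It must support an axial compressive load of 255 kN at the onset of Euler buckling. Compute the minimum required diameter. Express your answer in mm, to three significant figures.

d ≈ 112 mm

L_e = K·L = 2 × 2.95 = 5.900 m
Required I = P_cr·L_e²/(π²E) = 2.550×10^5 × 5.900² / (π² × 1.15×10^11) = 7.821×10^-6 m⁴
I_req = 7.821×10^6 mm⁴
Solid circle: I = πd⁴/64  ⇒  d = (64I/π)^(1/4) = (64×7.821×10^6/π)^(1/4) = 112 mm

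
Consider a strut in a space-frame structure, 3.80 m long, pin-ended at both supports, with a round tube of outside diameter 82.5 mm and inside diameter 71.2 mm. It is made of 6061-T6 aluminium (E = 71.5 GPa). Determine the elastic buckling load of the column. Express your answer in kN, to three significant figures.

d_o = 82.5 mm, d_i = 71.2 mm
I = π(d_o⁴ − d_i⁴)/64 = π(82.5⁴ − 71.20⁴)/64 = 1.012×10^6 mm⁴
I = 1.012×10^6 mm⁴ = 1.012×10^-6 m⁴
Effective length L_e = K·L = 1 × 3.80 = 3.800 m
P_cr = π²EI / L_e² = π² × 71.5×10⁹ × 1.012×10^-6 / 3.800² = 4.948×10^4 N

P_cr ≈ 49.5 kN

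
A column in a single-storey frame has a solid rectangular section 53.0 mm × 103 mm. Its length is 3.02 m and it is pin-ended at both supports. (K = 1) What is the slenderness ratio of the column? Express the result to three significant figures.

λ ≈ 197

Buckling occurs about the weak axis: I_min = h·b³/12 with b = 53.0 mm (the shorter side).
I_min = 103×53.0³/12 = 1.278×10^6 mm⁴
A = 5.459×10^3 mm²;  r_min = √(I/A) = √(1.278×10^6/5.459×10^3) = 15.30 mm
L_e = K·L = 1 × 3.02 m = 3.020 m = 3020.0 mm
λ = L_e / r_min = 3020.0 / 15.30 = 197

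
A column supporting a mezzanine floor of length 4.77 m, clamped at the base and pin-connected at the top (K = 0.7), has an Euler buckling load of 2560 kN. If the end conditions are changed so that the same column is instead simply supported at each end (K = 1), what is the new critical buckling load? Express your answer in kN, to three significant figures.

P_cr ∝ 1/K², so P_cr,new = P_cr,old × (K_old/K_new)² = 2560 × (0.7/1)²
= 2560 × 0.4900 = 1250 kN

P_cr ≈ 1250 kN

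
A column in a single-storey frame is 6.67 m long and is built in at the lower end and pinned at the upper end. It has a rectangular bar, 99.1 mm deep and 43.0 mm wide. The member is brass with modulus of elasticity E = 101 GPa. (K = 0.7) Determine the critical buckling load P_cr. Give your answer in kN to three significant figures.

P_cr ≈ 30.0 kN

Buckling occurs about the weak axis: I_min = h·b³/12 with b = 43.0 mm (the shorter side).
I_min = 99.1×43.0³/12 = 6.566×10^5 mm⁴
I = 6.566×10^5 mm⁴ = 6.566×10^-7 m⁴
Effective length L_e = K·L = 0.7 × 6.67 = 4.669 m
P_cr = π²EI / L_e² = π² × 101×10⁹ × 6.566×10^-7 / 4.669² = 3.002×10^4 N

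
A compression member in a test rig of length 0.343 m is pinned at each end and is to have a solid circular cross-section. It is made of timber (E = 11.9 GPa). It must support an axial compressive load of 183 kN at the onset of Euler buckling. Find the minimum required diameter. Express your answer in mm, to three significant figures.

d ≈ 44.0 mm

L_e = K·L = 1 × 0.343 = 0.3430 m
Required I = P_cr·L_e²/(π²E) = 1.830×10^5 × 0.3430² / (π² × 1.19×10^10) = 1.833×10^-7 m⁴
I_req = 1.833×10^5 mm⁴
Solid circle: I = πd⁴/64  ⇒  d = (64I/π)^(1/4) = (64×1.833×10^5/π)^(1/4) = 44.0 mm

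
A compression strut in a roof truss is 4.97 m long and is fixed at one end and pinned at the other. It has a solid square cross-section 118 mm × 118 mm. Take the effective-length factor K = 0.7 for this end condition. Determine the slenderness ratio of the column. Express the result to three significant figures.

λ ≈ 102

For a square r = a/√12 = 118/√12 = 34.06 mm
L_e = K·L = 0.7 × 4.97 m = 3.479 m = 3479.0 mm
λ = L_e / r_min = 3479.0 / 34.06 = 102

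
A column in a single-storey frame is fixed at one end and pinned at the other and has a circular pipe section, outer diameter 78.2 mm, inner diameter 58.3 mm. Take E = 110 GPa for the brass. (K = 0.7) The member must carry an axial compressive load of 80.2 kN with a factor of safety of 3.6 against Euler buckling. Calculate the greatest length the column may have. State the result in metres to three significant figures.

d_o = 78.2 mm, d_i = 58.3 mm
I = π(d_o⁴ − d_i⁴)/64 = π(78.2⁴ − 58.30⁴)/64 = 1.269×10^6 mm⁴
I = 1.269×10^-6 m⁴
Required critical load P_cr = n·P = 3.6 × 80.2 = 288.7 kN = 2.887×10^5 N
From P_cr = π²EI/(K·L)²:  L = (1/K)·√(π²EI/P_cr) = (1/0.7)·√(π²×1.10×10^11×1.269×10^-6/2.887×10^5)
L = 3.12 m

L_max ≈ 3.12 m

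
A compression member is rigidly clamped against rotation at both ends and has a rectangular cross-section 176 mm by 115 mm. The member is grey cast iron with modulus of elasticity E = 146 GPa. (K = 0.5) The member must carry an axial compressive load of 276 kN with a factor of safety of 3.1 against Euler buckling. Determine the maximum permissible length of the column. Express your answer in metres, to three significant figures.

Buckling occurs about the weak axis: I_min = h·b³/12 with b = 115 mm (the shorter side).
I_min = 176×115³/12 = 2.231×10^7 mm⁴
I = 2.231×10^-5 m⁴
Required critical load P_cr = n·P = 3.1 × 276 = 855.6 kN = 8.556×10^5 N
From P_cr = π²EI/(K·L)²:  L = (1/K)·√(π²EI/P_cr) = (1/0.5)·√(π²×1.46×10^11×2.231×10^-5/8.556×10^5)
L = 12.3 m

L_max ≈ 12.3 m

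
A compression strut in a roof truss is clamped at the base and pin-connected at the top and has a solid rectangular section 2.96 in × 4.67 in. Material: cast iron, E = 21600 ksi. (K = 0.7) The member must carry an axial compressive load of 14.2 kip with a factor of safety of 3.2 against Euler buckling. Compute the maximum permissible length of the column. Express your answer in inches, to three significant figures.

Buckling occurs about the weak axis: I_min = h·b³/12 with b = 2.96 in (the shorter side).
I_min = 4.67×2.96³/12 = 10.09 in⁴
Required critical load P_cr = n·P = 3.2 × 14.2 = 45.44 kip = 4.544×10^4 lb
From P_cr = π²EI/(K·L)²:  L = (1/K)·√(π²EI/P_cr) = (1/0.7)·√(π²×2.16×10^7×10.09/4.544×10^4)
L = 311 in

L_max ≈ 311 in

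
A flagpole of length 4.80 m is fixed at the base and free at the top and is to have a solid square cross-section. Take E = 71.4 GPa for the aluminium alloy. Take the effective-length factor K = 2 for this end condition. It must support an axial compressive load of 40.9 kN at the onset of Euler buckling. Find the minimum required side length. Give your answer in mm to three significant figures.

L_e = K·L = 2 × 4.80 = 9.600 m
Required I = P_cr·L_e²/(π²E) = 4.090×10^4 × 9.600² / (π² × 7.14×10^10) = 5.349×10^-6 m⁴
I_req = 5.349×10^6 mm⁴
Solid square: I = a⁴/12  ⇒  a = (12I)^(1/4) = (12×5.349×10^6)^(1/4) = 89.5 mm

a ≈ 89.5 mm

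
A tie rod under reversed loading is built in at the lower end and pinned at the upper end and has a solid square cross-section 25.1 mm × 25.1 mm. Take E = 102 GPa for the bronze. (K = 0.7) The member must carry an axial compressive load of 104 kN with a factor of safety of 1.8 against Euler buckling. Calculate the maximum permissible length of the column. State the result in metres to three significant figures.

I = a⁴/12 = 25.1⁴/12 = 3.308×10^4 mm⁴
I = 3.308×10^-8 m⁴
Required critical load P_cr = n·P = 1.8 × 104 = 187.2 kN = 1.872×10^5 N
From P_cr = π²EI/(K·L)²:  L = (1/K)·√(π²EI/P_cr) = (1/0.7)·√(π²×1.02×10^11×3.308×10^-8/1.872×10^5)
L = 0.602 m

L_max ≈ 0.602 m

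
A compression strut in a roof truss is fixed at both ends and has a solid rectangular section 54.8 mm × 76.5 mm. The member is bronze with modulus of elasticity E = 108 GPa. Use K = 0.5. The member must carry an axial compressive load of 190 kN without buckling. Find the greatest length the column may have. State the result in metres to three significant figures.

Buckling occurs about the weak axis: I_min = h·b³/12 with b = 54.8 mm (the shorter side).
I_min = 76.5×54.8³/12 = 1.049×10^6 mm⁴
I = 1.049×10^-6 m⁴
At the buckling limit P_cr = P = 1.900×10^5 N
From P_cr = π²EI/(K·L)²:  L = (1/K)·√(π²EI/P_cr) = (1/0.5)·√(π²×1.08×10^11×1.049×10^-6/1.900×10^5)
L = 4.85 m

L_max ≈ 4.85 m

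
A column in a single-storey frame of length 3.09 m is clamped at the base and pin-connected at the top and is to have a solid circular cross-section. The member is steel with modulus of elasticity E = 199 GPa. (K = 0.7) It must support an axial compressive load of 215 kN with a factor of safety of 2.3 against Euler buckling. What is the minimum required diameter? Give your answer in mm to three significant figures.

d ≈ 70.0 mm

Required P_cr = n·P = 2.3 × 215 = 494.5 kN
L_e = K·L = 0.7 × 3.09 = 2.163 m
Required I = P_cr·L_e²/(π²E) = 4.945×10^5 × 2.163² / (π² × 1.99×10^11) = 1.178×10^-6 m⁴
I_req = 1.178×10^6 mm⁴
Solid circle: I = πd⁴/64  ⇒  d = (64I/π)^(1/4) = (64×1.178×10^6/π)^(1/4) = 70.0 mm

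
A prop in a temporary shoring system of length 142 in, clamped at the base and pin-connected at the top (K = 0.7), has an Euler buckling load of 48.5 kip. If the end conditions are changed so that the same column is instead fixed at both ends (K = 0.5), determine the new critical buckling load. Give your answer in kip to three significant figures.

P_cr ∝ 1/K², so P_cr,new = P_cr,old × (K_old/K_new)² = 48.5 × (0.7/0.5)²
= 48.5 × 1.960 = 95.1 kip

P_cr ≈ 95.1 kip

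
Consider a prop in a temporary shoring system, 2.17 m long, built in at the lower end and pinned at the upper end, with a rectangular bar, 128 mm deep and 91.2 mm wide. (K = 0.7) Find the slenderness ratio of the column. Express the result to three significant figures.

λ ≈ 57.7

Buckling occurs about the weak axis: I_min = h·b³/12 with b = 91.2 mm (the shorter side).
I_min = 128×91.2³/12 = 8.091×10^6 mm⁴
A = 1.167×10^4 mm²;  r_min = √(I/A) = √(8.091×10^6/1.167×10^4) = 26.33 mm
L_e = K·L = 0.7 × 2.17 m = 1.519 m = 1519.0 mm
λ = L_e / r_min = 1519.0 / 26.33 = 57.7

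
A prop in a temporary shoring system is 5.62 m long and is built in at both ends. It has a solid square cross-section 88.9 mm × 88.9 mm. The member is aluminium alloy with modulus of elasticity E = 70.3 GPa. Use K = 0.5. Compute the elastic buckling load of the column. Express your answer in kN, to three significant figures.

P_cr ≈ 457 kN

I = a⁴/12 = 88.9⁴/12 = 5.205×10^6 mm⁴
I = 5.205×10^6 mm⁴ = 5.205×10^-6 m⁴
Effective length L_e = K·L = 0.5 × 5.62 = 2.810 m
P_cr = π²EI / L_e² = π² × 70.3×10⁹ × 5.205×10^-6 / 2.810² = 4.574×10^5 N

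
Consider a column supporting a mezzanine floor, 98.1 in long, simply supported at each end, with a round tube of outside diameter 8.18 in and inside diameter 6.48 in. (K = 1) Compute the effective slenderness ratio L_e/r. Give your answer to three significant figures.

d_o = 8.18 in, d_i = 6.48 in
I = π(d_o⁴ − d_i⁴)/64 = π(8.18⁴ − 6.480⁴)/64 = 133.2 in⁴
A = 19.57 in²;  r_min = √(I/A) = √(133.2/19.57) = 2.609 in
L_e = K·L = 1 × 98.1 = 98.10 in
λ = L_e / r_min = 98.100 / 2.609 = 37.6

λ ≈ 37.6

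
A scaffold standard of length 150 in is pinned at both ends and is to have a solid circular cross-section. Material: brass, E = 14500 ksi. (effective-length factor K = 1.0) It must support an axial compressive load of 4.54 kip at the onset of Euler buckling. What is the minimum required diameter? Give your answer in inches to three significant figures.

L_e = K·L = 1 × 150 = 150.0 in
Required I = P_cr·L_e²/(π²E) = 4.540×10^3 × 150.0² / (π² × 1.45×10^7) = 0.7138 in⁴
Solid circle: I = πd⁴/64  ⇒  d = (64I/π)^(1/4) = (64×0.7138/π)^(1/4) = 1.95 in

d ≈ 1.95 in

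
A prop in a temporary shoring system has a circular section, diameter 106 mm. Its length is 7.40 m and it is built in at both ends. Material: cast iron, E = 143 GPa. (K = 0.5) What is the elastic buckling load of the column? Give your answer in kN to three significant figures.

I = πd⁴/64 = π×106⁴/64 = 6.197×10^6 mm⁴
I = 6.197×10^6 mm⁴ = 6.197×10^-6 m⁴
Effective length L_e = K·L = 0.5 × 7.40 = 3.700 m
P_cr = π²EI / L_e² = π² × 143×10⁹ × 6.197×10^-6 / 3.700² = 6.389×10^5 N

P_cr ≈ 639 kN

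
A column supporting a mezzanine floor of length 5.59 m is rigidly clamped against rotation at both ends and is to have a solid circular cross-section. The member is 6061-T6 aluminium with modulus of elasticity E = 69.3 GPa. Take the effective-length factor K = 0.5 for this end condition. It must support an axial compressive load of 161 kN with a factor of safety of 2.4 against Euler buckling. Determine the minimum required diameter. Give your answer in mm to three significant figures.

d ≈ 97.4 mm

Required P_cr = n·P = 2.4 × 161 = 386.4 kN
L_e = K·L = 0.5 × 5.59 = 2.795 m
Required I = P_cr·L_e²/(π²E) = 3.864×10^5 × 2.795² / (π² × 6.93×10^10) = 4.413×10^-6 m⁴
I_req = 4.413×10^6 mm⁴
Solid circle: I = πd⁴/64  ⇒  d = (64I/π)^(1/4) = (64×4.413×10^6/π)^(1/4) = 97.4 mm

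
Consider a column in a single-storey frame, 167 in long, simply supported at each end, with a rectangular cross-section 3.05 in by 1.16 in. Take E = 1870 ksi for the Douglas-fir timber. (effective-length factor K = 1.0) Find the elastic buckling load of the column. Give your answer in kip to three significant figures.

Buckling occurs about the weak axis: I_min = h·b³/12 with b = 1.16 in (the shorter side).
I_min = 3.05×1.16³/12 = 0.3967 in⁴
Effective length L_e = K·L = 1 × 167 = 167.0 in
P_cr = π²EI / L_e² = π² × 1870×10³ × 0.3967 / 167.0² = 262.5 lb

P_cr ≈ 0.263 kip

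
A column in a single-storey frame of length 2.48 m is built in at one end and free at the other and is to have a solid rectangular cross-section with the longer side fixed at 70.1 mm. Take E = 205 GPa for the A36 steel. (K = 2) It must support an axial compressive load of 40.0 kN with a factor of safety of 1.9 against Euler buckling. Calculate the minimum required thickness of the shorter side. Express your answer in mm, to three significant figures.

Required P_cr = n·P = 1.9 × 40.0 = 76.00 kN
L_e = K·L = 2 × 2.48 = 4.960 m
Required I = P_cr·L_e²/(π²E) = 7.600×10^4 × 4.960² / (π² × 2.05×10^11) = 9.241×10^-7 m⁴
I_req = 9.241×10^5 mm⁴
Rectangle, weak axis: I_min = h·b³/12 with h = 70.1 mm fixed  ⇒  b = (12I/h)^(1/3) = 54.1 mm

b ≈ 54.1 mm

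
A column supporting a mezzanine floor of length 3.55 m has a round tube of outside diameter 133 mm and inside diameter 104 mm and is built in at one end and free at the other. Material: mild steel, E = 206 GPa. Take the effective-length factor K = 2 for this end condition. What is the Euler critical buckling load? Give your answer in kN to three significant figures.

P_cr ≈ 388 kN

d_o = 133 mm, d_i = 104 mm
I = π(d_o⁴ − d_i⁴)/64 = π(133⁴ − 104.0⁴)/64 = 9.617×10^6 mm⁴
I = 9.617×10^6 mm⁴ = 9.617×10^-6 m⁴
Effective length L_e = K·L = 2 × 3.55 = 7.100 m
P_cr = π²EI / L_e² = π² × 206×10⁹ × 9.617×10^-6 / 7.100² = 3.879×10^5 N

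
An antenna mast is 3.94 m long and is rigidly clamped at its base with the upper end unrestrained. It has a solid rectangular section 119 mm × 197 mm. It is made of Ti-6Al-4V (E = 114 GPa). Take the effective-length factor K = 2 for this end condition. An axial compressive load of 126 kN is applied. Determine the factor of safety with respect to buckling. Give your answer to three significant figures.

n ≈ 3.98

Buckling occurs about the weak axis: I_min = h·b³/12 with b = 119 mm (the shorter side).
I_min = 197×119³/12 = 2.766×10^7 mm⁴
I = 2.766×10^7 mm⁴ = 2.766×10^-5 m⁴
Effective length L_e = K·L = 2 × 3.94 = 7.880 m
P_cr = π²EI / L_e² = π² × 114×10⁹ × 2.766×10^-5 / 7.880² = 5.013×10^5 N
Factor of safety n = P_cr / P = 501.28 / 126 = 3.98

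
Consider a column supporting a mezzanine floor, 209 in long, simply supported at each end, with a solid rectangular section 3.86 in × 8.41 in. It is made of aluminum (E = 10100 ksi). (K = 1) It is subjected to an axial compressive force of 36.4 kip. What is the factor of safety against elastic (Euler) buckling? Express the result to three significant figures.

n ≈ 2.53

Buckling occurs about the weak axis: I_min = h·b³/12 with b = 3.86 in (the shorter side).
I_min = 8.41×3.86³/12 = 40.31 in⁴
Effective length L_e = K·L = 1 × 209 = 209.0 in
P_cr = π²EI / L_e² = π² × 10100×10³ × 40.31 / 209.0² = 9.198×10^4 lb
Factor of safety n = P_cr / P = 91.983 / 36.4 = 2.53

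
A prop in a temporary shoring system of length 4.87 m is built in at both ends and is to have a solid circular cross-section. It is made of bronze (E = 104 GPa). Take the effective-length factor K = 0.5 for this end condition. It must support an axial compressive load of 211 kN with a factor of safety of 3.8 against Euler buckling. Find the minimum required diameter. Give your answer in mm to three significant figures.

d ≈ 98.6 mm

Required P_cr = n·P = 3.8 × 211 = 801.8 kN
L_e = K·L = 0.5 × 4.87 = 2.435 m
Required I = P_cr·L_e²/(π²E) = 8.018×10^5 × 2.435² / (π² × 1.04×10^11) = 4.632×10^-6 m⁴
I_req = 4.632×10^6 mm⁴
Solid circle: I = πd⁴/64  ⇒  d = (64I/π)^(1/4) = (64×4.632×10^6/π)^(1/4) = 98.6 mm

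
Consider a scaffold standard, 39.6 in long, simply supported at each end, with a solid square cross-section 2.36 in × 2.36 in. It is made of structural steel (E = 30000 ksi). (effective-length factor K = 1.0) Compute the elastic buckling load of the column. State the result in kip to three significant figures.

I = a⁴/12 = 2.36⁴/12 = 2.585 in⁴
Effective length L_e = K·L = 1 × 39.6 = 39.60 in
P_cr = π²EI / L_e² = π² × 30000×10³ × 2.585 / 39.60² = 4.881×10^5 lb

P_cr ≈ 488 kip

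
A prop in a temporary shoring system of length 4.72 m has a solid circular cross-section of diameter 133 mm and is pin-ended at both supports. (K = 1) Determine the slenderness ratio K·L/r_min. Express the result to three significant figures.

λ ≈ 142

For a solid circle r = d/4 = 133/4 = 33.25 mm
L_e = K·L = 1 × 4.72 m = 4.720 m = 4720.0 mm
λ = L_e / r_min = 4720.0 / 33.25 = 142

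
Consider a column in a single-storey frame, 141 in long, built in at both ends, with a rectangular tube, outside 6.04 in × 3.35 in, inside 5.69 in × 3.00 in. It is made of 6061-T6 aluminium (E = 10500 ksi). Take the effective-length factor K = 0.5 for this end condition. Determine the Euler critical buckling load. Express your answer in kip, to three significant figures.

P_cr ≈ 128 kip

Weak-axis I_min = (h_o·b_o³ − h_i·b_i³)/12 with b_o = 3.35, b_i = 3.000 in (shorter outer/inner sides).
I_min = (6.04×3.35³ − 5.690×3.000³)/12 = 6.121 in⁴
Effective length L_e = K·L = 0.5 × 141 = 70.50 in
P_cr = π²EI / L_e² = π² × 10500×10³ × 6.121 / 70.50² = 1.276×10^5 lb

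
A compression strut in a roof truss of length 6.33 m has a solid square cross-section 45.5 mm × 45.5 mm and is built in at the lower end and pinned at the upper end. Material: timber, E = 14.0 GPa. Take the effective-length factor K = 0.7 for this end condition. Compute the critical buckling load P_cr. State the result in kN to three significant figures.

P_cr ≈ 2.51 kN

I = a⁴/12 = 45.5⁴/12 = 3.572×10^5 mm⁴
I = 3.572×10^5 mm⁴ = 3.572×10^-7 m⁴
Effective length L_e = K·L = 0.7 × 6.33 = 4.431 m
P_cr = π²EI / L_e² = π² × 14.0×10⁹ × 3.572×10^-7 / 4.431² = 2.514×10^3 N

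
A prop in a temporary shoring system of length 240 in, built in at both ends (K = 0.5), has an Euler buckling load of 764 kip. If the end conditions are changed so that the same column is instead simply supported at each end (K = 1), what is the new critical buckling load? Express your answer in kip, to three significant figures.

P_cr ∝ 1/K², so P_cr,new = P_cr,old × (K_old/K_new)² = 764 × (0.5/1)²
= 764 × 0.2500 = 191 kip

P_cr ≈ 191 kip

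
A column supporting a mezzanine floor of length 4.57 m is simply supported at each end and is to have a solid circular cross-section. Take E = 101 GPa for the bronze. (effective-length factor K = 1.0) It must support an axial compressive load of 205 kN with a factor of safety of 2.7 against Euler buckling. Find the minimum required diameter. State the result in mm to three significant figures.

d ≈ 124 mm

Required P_cr = n·P = 2.7 × 205 = 553.5 kN
L_e = K·L = 1 × 4.57 = 4.570 m
Required I = P_cr·L_e²/(π²E) = 5.535×10^5 × 4.570² / (π² × 1.01×10^11) = 1.160×10^-5 m⁴
I_req = 1.160×10^7 mm⁴
Solid circle: I = πd⁴/64  ⇒  d = (64I/π)^(1/4) = (64×1.160×10^7/π)^(1/4) = 124 mm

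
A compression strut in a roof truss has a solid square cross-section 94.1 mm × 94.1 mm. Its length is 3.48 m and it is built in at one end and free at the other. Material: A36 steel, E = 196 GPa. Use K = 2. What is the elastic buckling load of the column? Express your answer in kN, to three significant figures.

I = a⁴/12 = 94.1⁴/12 = 6.534×10^6 mm⁴
I = 6.534×10^6 mm⁴ = 6.534×10^-6 m⁴
Effective length L_e = K·L = 2 × 3.48 = 6.960 m
P_cr = π²EI / L_e² = π² × 196×10⁹ × 6.534×10^-6 / 6.960² = 2.609×10^5 N

P_cr ≈ 261 kN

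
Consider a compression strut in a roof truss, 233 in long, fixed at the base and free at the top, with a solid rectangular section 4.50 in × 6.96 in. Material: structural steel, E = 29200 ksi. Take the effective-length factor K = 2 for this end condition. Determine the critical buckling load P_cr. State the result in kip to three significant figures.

P_cr ≈ 70.1 kip

Buckling occurs about the weak axis: I_min = h·b³/12 with b = 4.50 in (the shorter side).
I_min = 6.96×4.50³/12 = 52.85 in⁴
Effective length L_e = K·L = 2 × 233 = 466.0 in
P_cr = π²EI / L_e² = π² × 29200×10³ × 52.85 / 466.0² = 7.014×10^4 lb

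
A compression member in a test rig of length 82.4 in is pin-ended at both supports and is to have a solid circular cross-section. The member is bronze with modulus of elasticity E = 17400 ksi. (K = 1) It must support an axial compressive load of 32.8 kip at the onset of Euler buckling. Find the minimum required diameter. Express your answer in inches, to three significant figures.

d ≈ 2.27 in

L_e = K·L = 1 × 82.4 = 82.40 in
Required I = P_cr·L_e²/(π²E) = 3.280×10^4 × 82.40² / (π² × 1.74×10^7) = 1.297 in⁴
Solid circle: I = πd⁴/64  ⇒  d = (64I/π)^(1/4) = (64×1.297/π)^(1/4) = 2.27 in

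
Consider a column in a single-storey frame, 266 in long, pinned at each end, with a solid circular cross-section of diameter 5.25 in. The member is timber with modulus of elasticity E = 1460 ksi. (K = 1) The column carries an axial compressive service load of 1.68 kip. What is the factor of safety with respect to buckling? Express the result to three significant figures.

n ≈ 4.52

I = πd⁴/64 = π×5.25⁴/64 = 37.29 in⁴
Effective length L_e = K·L = 1 × 266 = 266.0 in
P_cr = π²EI / L_e² = π² × 1460×10³ × 37.29 / 266.0² = 7.594×10^3 lb
Factor of safety n = P_cr / P = 7.5945 / 1.68 = 4.52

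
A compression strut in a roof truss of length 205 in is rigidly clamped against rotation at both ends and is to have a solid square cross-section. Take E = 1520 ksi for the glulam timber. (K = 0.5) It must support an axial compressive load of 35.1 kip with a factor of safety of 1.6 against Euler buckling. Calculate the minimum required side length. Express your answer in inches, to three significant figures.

a ≈ 4.66 in

Required P_cr = n·P = 1.6 × 35.1 = 56.16 kip
L_e = K·L = 0.5 × 205 = 102.5 in
Required I = P_cr·L_e²/(π²E) = 5.616×10^4 × 102.5² / (π² × 1.52×10^6) = 39.33 in⁴
Solid square: I = a⁴/12  ⇒  a = (12I)^(1/4) = (12×39.33)^(1/4) = 4.66 in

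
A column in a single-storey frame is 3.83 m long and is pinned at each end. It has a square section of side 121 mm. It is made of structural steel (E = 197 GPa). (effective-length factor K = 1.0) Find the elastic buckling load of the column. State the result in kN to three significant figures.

P_cr ≈ 2370 kN

I = a⁴/12 = 121⁴/12 = 1.786×10^7 mm⁴
I = 1.786×10^7 mm⁴ = 1.786×10^-5 m⁴
Effective length L_e = K·L = 1 × 3.83 = 3.830 m
P_cr = π²EI / L_e² = π² × 197×10⁹ × 1.786×10^-5 / 3.830² = 2.368×10^6 N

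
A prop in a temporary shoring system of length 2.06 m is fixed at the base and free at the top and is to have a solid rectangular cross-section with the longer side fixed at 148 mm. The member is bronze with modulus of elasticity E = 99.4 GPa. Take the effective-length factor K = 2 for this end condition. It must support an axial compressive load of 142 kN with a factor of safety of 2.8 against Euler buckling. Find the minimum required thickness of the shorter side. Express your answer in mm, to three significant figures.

b ≈ 82.3 mm

Required P_cr = n·P = 2.8 × 142 = 397.6 kN
L_e = K·L = 2 × 2.06 = 4.120 m
Required I = P_cr·L_e²/(π²E) = 3.976×10^5 × 4.120² / (π² × 9.94×10^10) = 6.879×10^-6 m⁴
I_req = 6.879×10^6 mm⁴
Rectangle, weak axis: I_min = h·b³/12 with h = 148 mm fixed  ⇒  b = (12I/h)^(1/3) = 82.3 mm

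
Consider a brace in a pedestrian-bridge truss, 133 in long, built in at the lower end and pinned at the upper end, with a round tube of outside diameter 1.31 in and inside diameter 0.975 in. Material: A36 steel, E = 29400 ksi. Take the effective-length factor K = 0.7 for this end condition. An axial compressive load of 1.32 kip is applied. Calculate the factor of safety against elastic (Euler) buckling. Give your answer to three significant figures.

n ≈ 2.54

d_o = 1.31 in, d_i = 0.975 in
I = π(d_o⁴ − d_i⁴)/64 = π(1.31⁴ − 0.9750⁴)/64 = 0.1002 in⁴
Effective length L_e = K·L = 0.7 × 133 = 93.10 in
P_cr = π²EI / L_e² = π² × 29400×10³ × 0.1002 / 93.10² = 3.354×10^3 lb
Factor of safety n = P_cr / P = 3.3545 / 1.32 = 2.54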